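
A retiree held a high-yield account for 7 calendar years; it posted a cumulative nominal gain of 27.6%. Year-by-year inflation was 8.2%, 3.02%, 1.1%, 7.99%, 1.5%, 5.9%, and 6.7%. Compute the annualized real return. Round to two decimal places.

Cumulative inflation factor: 1.082 × 1.0302 × 1.011 × 1.0799 × 1.015 × 1.059 × 1.067 ≈ 1.39576.
Nominal growth factor: 1.27600. Real growth factor = 1.27600 / 1.39576 ≈ 0.91420.
Annualized: 0.91420^(1/7) − 1 ≈ -0.01273.

-1.27%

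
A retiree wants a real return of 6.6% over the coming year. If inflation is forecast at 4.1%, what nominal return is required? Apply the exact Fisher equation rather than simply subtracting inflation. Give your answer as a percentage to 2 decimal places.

10.97%

By the Fisher equation, 1 + r_nom = (1 + 6.6%)(1 + 4.1%) = 1.066 × 1.041 = 1.109706.
So r_nom = 10.9706%.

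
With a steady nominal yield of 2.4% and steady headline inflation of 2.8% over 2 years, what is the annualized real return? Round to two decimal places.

-0.39%

With constant rates the annual real return is the same each year: (1+2.4%)/(1+2.8%) − 1 = -0.00389.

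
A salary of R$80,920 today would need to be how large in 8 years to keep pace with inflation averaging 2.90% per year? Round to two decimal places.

R$101,713.56

Cumulative price-level factor: (1+2.90%)^8 ≈ 1.2569644591.
The nominal amount required is R$80,920 scaled up by that factor.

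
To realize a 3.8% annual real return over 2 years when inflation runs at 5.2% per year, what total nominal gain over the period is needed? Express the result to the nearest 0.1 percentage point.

Required annual nominal rate: (1+3.8%)(1+5.2%) − 1 = 9.1976%.
Cumulative over 2 years: (1 + 0.091976)^2 − 1 ≈ 0.19241.

19.2%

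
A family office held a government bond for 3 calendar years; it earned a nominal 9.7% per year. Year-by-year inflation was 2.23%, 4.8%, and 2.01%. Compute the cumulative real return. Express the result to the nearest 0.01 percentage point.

20.79%

Cumulative inflation factor: 1.0223 × 1.048 × 1.0201 ≈ 1.09290.
Nominal growth factor: 1.32014. Real growth factor = 1.32014 / 1.09290 ≈ 1.20792.
Total real return ≈ 20.7918%.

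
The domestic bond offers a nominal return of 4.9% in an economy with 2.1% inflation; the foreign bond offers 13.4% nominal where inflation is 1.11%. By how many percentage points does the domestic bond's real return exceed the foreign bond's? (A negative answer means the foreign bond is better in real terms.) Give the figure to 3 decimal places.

The domestic bond real return: 1.049/1.021 − 1 = 2.7424%.
The foreign bond real return: 1.134/1.0111 − 1 = 12.1551%.
Difference: 2.7424 − 12.1551 = -9.4127 pp.

-9.413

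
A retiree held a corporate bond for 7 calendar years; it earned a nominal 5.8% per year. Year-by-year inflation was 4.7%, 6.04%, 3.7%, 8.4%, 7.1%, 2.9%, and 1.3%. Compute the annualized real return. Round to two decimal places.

0.90%

Cumulative inflation factor: 1.047 × 1.0604 × 1.037 × 1.084 × 1.071 × 1.029 × 1.013 ≈ 1.39328.
Nominal growth factor: 1.48388. Real growth factor = 1.48388 / 1.39328 ≈ 1.06503.
Annualized: 1.06503^(1/7) − 1 ≈ 0.00904.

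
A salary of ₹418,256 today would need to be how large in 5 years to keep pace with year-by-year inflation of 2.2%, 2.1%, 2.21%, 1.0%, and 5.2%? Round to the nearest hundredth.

Cumulative price-level factor: 1.022 × 1.021 × 1.0221 × 1.010 × 1.052 ≈ 1.1332014975.
The nominal amount required is ₹418,256 scaled up by that factor.

₹473,968.33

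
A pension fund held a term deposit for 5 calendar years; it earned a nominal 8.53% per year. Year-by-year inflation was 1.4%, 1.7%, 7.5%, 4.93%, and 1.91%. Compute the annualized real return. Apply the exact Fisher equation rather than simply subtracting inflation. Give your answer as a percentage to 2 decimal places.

4.90%

Cumulative inflation factor: 1.014 × 1.017 × 1.075 × 1.0493 × 1.0191 ≈ 1.18545.
Nominal growth factor: 1.50574. Real growth factor = 1.50574 / 1.18545 ≈ 1.27018.
Annualized: 1.27018^(1/5) − 1 ≈ 0.04899.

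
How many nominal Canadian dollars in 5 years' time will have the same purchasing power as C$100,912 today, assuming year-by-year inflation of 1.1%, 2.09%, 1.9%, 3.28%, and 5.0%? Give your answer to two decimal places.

Cumulative price-level factor: 1.011 × 1.0209 × 1.019 × 1.0328 × 1.050 ≈ 1.1405493248.
The nominal amount required is C$100,912 scaled up by that factor.

C$115,095.11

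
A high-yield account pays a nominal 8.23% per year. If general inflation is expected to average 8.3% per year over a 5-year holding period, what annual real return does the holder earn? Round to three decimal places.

With constant rates the annual real return is the same each year: (1+8.23%)/(1+8.3%) − 1 = -0.00065.

-0.065%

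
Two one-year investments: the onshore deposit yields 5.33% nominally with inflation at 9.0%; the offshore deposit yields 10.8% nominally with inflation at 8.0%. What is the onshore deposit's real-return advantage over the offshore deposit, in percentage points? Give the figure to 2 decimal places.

The onshore deposit real return: 1.0533/1.090 − 1 = -3.367%.
The offshore deposit real return: 1.108/1.080 − 1 = 2.593%.
Difference: -3.367 − 2.593 = -5.960 pp.

-5.96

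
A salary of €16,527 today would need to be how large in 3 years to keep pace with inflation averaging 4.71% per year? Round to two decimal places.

€18,973.98

Cumulative price-level factor: (1+4.71%)^3 ≈ 1.1480597171.
The nominal amount required is €16,527 scaled up by that factor.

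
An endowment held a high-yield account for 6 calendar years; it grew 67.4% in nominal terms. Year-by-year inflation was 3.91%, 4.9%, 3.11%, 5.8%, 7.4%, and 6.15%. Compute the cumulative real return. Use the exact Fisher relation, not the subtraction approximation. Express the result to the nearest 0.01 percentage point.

Cumulative inflation factor: 1.0391 × 1.049 × 1.0311 × 1.058 × 1.074 × 1.0615 ≈ 1.35564.
Nominal growth factor: 1.67400. Real growth factor = 1.67400 / 1.35564 ≈ 1.23484.
Total real return ≈ 23.4843%.

23.48%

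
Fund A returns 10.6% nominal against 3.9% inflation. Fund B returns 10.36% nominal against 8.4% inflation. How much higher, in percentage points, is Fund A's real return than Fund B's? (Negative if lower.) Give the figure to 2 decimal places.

4.64

Fund A real return: 1.106/1.039 − 1 = 6.449%.
Fund B real return: 1.1036/1.084 − 1 = 1.808%.
Difference: 6.449 − 1.808 = 4.641 pp.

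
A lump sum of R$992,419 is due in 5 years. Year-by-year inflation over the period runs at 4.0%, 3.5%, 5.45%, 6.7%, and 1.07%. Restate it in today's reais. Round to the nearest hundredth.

R$810,752.16

Price-level factor over 5 years: 1.040 × 1.035 × 1.0545 × 1.067 × 1.0107 ≈ 1.2240719845.
Purchasing power today: R$992,419 divided by that factor.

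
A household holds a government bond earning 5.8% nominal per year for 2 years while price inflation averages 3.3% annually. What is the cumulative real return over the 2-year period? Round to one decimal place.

4.9%

The annual real rate is (1+5.8%)/(1+3.3%) − 1 = 2.4201%.
Compounded over 2 years: (1 + 0.024201)^2 − 1 ≈ 0.04899.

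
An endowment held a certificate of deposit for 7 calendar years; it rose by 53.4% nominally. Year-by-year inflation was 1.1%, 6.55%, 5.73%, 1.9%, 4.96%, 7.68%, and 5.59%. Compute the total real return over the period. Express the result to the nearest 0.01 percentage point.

Cumulative inflation factor: 1.011 × 1.0655 × 1.0573 × 1.019 × 1.0496 × 1.0768 × 1.0559 ≈ 1.38503.
Nominal growth factor: 1.53400. Real growth factor = 1.53400 / 1.38503 ≈ 1.10756.
Total real return ≈ 10.7559%.

10.76%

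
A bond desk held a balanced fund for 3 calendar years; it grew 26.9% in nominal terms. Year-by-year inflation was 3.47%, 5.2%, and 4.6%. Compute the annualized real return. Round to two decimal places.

Cumulative inflation factor: 1.0347 × 1.052 × 1.046 ≈ 1.13858.
Nominal growth factor: 1.26900. Real growth factor = 1.26900 / 1.13858 ≈ 1.11455.
Annualized: 1.11455^(1/3) − 1 ≈ 0.03681.

3.68%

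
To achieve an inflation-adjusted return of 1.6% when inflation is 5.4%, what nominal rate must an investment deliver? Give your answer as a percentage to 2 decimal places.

7.09%

By the Fisher equation, 1 + r_nom = (1 + 1.6%)(1 + 5.4%) = 1.016 × 1.054 = 1.070864.
So r_nom = 7.0864%.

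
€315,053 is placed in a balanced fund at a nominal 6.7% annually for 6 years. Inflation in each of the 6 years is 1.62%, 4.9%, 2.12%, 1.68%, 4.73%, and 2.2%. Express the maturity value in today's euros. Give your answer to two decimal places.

Nominal value at maturity: €315,053 × (1 + 6.7%)^6 ≈ €464,911.34.
Price-level factor over 6 years: 1.0162 × 1.049 × 1.0212 × 1.0168 × 1.0473 × 1.022 ≈ 1.1847399185.
Dividing the nominal maturity value by the price-level factor gives the value in today's money.

€392,416.37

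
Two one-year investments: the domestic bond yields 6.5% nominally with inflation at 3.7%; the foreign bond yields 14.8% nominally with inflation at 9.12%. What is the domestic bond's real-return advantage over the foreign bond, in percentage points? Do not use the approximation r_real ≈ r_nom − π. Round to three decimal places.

-2.505

The domestic bond real return: 1.065/1.037 − 1 = 2.7001%.
The foreign bond real return: 1.148/1.0912 − 1 = 5.2053%.
Difference: 2.7001 − 5.2053 = -2.5052 pp.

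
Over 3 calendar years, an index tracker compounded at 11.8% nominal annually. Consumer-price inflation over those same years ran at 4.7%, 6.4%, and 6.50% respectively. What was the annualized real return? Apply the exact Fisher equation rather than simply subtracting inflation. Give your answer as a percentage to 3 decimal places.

5.608%

Cumulative inflation factor: 1.047 × 1.064 × 1.0650 ≈ 1.18642.
Nominal growth factor: 1.39742. Real growth factor = 1.39742 / 1.18642 ≈ 1.17784.
Annualized: 1.17784^(1/3) − 1 ≈ 0.05608.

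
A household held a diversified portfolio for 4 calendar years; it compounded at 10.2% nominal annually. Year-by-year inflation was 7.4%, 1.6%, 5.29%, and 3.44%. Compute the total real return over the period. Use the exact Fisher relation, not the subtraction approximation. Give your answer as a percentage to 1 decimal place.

Cumulative inflation factor: 1.074 × 1.016 × 1.0529 × 1.0344 ≈ 1.18843.
Nominal growth factor: 1.47478. Real growth factor = 1.47478 / 1.18843 ≈ 1.24095.
Total real return ≈ 24.0946%.

24.1%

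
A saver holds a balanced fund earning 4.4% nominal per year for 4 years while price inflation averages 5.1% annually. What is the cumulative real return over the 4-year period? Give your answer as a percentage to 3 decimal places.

-2.638%

The annual real rate is (1+4.4%)/(1+5.1%) − 1 = -0.6660%.
Compounded over 4 years: (1 + -0.006660)^4 − 1 ≈ -0.02638.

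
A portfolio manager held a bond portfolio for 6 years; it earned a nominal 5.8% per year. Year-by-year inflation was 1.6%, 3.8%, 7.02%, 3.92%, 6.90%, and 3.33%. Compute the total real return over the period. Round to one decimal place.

8.3%

Cumulative inflation factor: 1.016 × 1.038 × 1.0702 × 1.0392 × 1.0690 × 1.0333 ≈ 1.29557.
Nominal growth factor: 1.40254. Real growth factor = 1.40254 / 1.29557 ≈ 1.08257.
Total real return ≈ 8.2567%.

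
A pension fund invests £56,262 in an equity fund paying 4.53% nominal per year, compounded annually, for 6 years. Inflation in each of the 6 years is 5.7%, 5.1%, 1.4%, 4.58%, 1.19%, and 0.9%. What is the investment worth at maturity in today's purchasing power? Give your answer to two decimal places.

Nominal value at maturity: £56,262 × (1 + 4.53%)^6 ≈ £73,394.05.
Price-level factor over 6 years: 1.057 × 1.051 × 1.014 × 1.0458 × 1.0119 × 1.009 ≈ 1.2027989989.
The maturity value deflated by that factor is the answer in today's purchasing power.

£61,019.38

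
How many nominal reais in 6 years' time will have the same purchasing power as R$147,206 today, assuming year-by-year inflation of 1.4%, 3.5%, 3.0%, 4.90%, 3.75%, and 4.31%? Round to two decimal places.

Cumulative price-level factor: 1.014 × 1.035 × 1.030 × 1.0490 × 1.0375 × 1.0431 ≈ 1.2271709571.
The nominal amount required is R$147,206 scaled up by that factor.

R$180,646.93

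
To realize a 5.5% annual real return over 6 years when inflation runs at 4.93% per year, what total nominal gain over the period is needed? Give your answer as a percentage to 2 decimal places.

Required annual nominal rate: (1+5.5%)(1+4.93%) − 1 = 10.70115%.
Cumulative over 6 years: (1 + 0.1070115)^6 − 1 ≈ 0.84040.

84.04%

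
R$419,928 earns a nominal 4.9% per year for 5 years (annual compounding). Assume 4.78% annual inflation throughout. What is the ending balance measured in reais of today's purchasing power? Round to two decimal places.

Nominal value at maturity: R$419,928 × (1 + 4.9%)^5 ≈ R$533,399.09.
Price-level factor over 5 years: (1 + 4.78%)^5 ≈ 1.2629669055.
Dividing the nominal maturity value by the price-level factor gives the value in today's money.

R$422,338.14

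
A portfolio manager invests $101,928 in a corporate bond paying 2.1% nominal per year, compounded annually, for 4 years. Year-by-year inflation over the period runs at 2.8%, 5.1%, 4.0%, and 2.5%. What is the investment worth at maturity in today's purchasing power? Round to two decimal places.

Nominal value at maturity: $101,928 × (1 + 2.1%)^4 ≈ $110,763.45.
Price-level factor over 4 years: 1.028 × 1.051 × 1.040 × 1.025 = 1.151736248.
The maturity value deflated by that factor is the answer in today's purchasing power.

$96,170.85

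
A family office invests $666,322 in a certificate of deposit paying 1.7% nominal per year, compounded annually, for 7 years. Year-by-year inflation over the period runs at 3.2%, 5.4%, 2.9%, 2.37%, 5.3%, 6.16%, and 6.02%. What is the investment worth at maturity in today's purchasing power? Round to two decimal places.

$552,135.10

Nominal value at maturity: $666,322 × (1 + 1.7%)^7 ≈ $749,774.77.
Price-level factor over 7 years: 1.032 × 1.054 × 1.029 × 1.0237 × 1.053 × 1.0616 × 1.0602 ≈ 1.3579552772.
The maturity value deflated by that factor is the answer in today's purchasing power.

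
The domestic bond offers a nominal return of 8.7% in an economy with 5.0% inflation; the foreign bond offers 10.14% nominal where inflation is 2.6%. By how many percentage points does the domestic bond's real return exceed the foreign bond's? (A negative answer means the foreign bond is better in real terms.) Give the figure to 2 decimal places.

The domestic bond real return: 1.087/1.050 − 1 = 3.524%.
The foreign bond real return: 1.1014/1.026 − 1 = 7.349%.
Difference: 3.524 − 7.349 = -3.825 pp.

-3.83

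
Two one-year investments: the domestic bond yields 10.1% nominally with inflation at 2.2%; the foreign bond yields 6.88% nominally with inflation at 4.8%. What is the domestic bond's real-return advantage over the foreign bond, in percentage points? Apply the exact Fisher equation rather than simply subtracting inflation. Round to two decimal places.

5.75

The domestic bond real return: 1.101/1.022 − 1 = 7.730%.
The foreign bond real return: 1.0688/1.048 − 1 = 1.985%.
Difference: 7.730 − 1.985 = 5.745 pp.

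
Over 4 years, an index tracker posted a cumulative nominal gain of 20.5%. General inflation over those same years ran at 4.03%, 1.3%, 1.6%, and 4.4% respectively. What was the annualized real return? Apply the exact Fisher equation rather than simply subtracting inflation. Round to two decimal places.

Cumulative inflation factor: 1.0403 × 1.013 × 1.016 × 1.044 ≈ 1.11780.
Nominal growth factor: 1.20500. Real growth factor = 1.20500 / 1.11780 ≈ 1.07801.
Annualized: 1.07801^(1/4) − 1 ≈ 0.01896.

1.90%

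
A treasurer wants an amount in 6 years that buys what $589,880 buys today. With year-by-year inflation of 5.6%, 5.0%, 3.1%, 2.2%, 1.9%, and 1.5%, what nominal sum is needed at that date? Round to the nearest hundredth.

Cumulative price-level factor: 1.056 × 1.050 × 1.031 × 1.022 × 1.019 × 1.015 ≈ 1.2083785420.
Multiplying $589,880 by the price-level factor gives the future nominal sum.

$712,798.33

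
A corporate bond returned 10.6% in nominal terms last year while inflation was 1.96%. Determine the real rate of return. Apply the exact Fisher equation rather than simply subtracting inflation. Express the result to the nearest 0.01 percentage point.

Real return via the Fisher equation: (1 + 10.6%)/(1 + 1.96%) − 1 = 1.106/1.0196 − 1 ≈ 0.08474.

8.47%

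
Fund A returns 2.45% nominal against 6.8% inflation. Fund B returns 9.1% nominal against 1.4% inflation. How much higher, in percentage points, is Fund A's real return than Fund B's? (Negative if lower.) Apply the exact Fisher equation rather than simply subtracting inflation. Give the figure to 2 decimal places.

Fund A real return: 1.0245/1.068 − 1 = -4.073%.
Fund B real return: 1.091/1.014 − 1 = 7.594%.
Difference: -4.073 − 7.594 = -11.667 pp.

-11.67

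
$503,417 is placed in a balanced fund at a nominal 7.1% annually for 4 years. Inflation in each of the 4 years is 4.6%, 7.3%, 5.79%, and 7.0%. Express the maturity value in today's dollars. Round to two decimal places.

Nominal value at maturity: $503,417 × (1 + 7.1%)^4 ≈ $662,347.29.
Price-level factor over 4 years: 1.046 × 1.073 × 1.0579 × 1.070 ≈ 1.2704565052.
Dividing the nominal maturity value by the price-level factor gives the value in today's money.

$521,345.90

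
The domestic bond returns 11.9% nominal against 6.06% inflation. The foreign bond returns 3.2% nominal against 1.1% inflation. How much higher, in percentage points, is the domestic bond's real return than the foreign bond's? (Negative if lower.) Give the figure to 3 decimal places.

3.429

The domestic bond real return: 1.119/1.0606 − 1 = 5.5063%.
The foreign bond real return: 1.032/1.011 − 1 = 2.0772%.
Difference: 5.5063 − 2.0772 = 3.4291 pp.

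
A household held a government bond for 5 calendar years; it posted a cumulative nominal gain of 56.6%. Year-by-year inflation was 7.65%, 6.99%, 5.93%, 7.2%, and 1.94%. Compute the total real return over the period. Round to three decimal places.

17.456%

Cumulative inflation factor: 1.0765 × 1.0699 × 1.0593 × 1.072 × 1.0194 ≈ 1.33326.
Nominal growth factor: 1.56600. Real growth factor = 1.56600 / 1.33326 ≈ 1.17456.
Total real return ≈ 17.4563%.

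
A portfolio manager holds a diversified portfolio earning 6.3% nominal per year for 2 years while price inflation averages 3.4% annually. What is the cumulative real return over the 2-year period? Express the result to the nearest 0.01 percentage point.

The annual real rate is (1+6.3%)/(1+3.4%) − 1 = 2.8046%.
Compounded over 2 years: (1 + 0.028046)^2 − 1 ≈ 0.05688.

5.69%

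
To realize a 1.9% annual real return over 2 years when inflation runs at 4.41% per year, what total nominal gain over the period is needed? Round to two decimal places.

Required annual nominal rate: (1+1.9%)(1+4.41%) − 1 = 6.39379%.
Cumulative over 2 years: (1 + 0.0639379)^2 − 1 ≈ 0.13196.

13.20%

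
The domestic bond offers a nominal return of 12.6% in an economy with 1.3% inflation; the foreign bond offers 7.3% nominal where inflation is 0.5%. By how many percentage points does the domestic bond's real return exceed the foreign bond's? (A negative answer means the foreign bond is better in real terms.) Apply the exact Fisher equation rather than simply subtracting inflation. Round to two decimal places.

The domestic bond real return: 1.126/1.013 − 1 = 11.155%.
The foreign bond real return: 1.073/1.005 − 1 = 6.766%.
Difference: 11.155 − 6.766 = 4.389 pp.

4.39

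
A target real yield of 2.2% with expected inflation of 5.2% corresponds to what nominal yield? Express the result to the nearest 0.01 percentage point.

7.51%

By the Fisher equation, 1 + r_nom = (1 + 2.2%)(1 + 5.2%) = 1.022 × 1.052 = 1.075144.
So r_nom = 7.5144%.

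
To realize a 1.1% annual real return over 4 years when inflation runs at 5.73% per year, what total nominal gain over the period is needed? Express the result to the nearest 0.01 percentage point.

30.56%

Required annual nominal rate: (1+1.1%)(1+5.73%) − 1 = 6.89303%.
Cumulative over 4 years: (1 + 0.0689303)^4 − 1 ≈ 0.30556.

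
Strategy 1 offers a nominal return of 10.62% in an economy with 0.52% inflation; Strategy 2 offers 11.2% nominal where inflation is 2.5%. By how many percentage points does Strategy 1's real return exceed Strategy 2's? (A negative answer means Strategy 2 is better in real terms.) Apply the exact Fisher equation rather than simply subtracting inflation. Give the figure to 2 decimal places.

Strategy 1 real return: 1.1062/1.0052 − 1 = 10.048%.
Strategy 2 real return: 1.112/1.025 − 1 = 8.488%.
Difference: 10.048 − 8.488 = 1.560 pp.

1.56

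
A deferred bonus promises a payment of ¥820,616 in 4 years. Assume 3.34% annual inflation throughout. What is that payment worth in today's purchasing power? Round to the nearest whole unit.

¥719,559

Price-level factor over 4 years: (1 + 3.34%)^4 ≈ 1.1404436433.
Purchasing power today: ¥820,616 divided by that factor.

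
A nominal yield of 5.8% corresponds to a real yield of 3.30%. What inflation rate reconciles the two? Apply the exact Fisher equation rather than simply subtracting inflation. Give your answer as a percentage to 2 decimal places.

2.42%

From (1+r_nom) = (1+r_real)(1+π), we get 1+π = (1 + 5.8%)/(1 + 3.30%) = 1.058/1.0330 ≈ 1.02420.
So π ≈ 2.4201%.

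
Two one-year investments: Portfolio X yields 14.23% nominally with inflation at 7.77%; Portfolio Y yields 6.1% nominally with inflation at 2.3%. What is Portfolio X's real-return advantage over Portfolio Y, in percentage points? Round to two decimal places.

Portfolio X real return: 1.1423/1.0777 − 1 = 5.994%.
Portfolio Y real return: 1.061/1.023 − 1 = 3.715%.
Difference: 5.994 − 3.715 = 2.279 pp.

2.28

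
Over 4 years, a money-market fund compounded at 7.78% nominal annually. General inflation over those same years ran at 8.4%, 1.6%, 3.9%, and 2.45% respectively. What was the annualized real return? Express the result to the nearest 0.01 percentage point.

Cumulative inflation factor: 1.084 × 1.016 × 1.039 × 1.0245 ≈ 1.17233.
Nominal growth factor: 1.34944. Real growth factor = 1.34944 / 1.17233 ≈ 1.15107.
Annualized: 1.15107^(1/4) − 1 ≈ 0.03580.

3.58%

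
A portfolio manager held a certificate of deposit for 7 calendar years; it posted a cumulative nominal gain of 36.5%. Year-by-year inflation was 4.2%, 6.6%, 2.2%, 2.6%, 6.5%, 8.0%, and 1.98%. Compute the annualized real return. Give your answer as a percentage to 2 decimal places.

-0.01%

Cumulative inflation factor: 1.042 × 1.066 × 1.022 × 1.026 × 1.065 × 1.080 × 1.0198 ≈ 1.36619.
Nominal growth factor: 1.36500. Real growth factor = 1.36500 / 1.36619 ≈ 0.99913.
Annualized: 0.99913^(1/7) − 1 ≈ -0.00012.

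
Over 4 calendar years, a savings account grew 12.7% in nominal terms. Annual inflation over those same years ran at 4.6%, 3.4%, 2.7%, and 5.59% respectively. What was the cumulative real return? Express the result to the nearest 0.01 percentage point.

Cumulative inflation factor: 1.046 × 1.034 × 1.027 × 1.0559 ≈ 1.17286.
Nominal growth factor: 1.12700. Real growth factor = 1.12700 / 1.17286 ≈ 0.96090.
Total real return ≈ -3.9099%.

-3.91%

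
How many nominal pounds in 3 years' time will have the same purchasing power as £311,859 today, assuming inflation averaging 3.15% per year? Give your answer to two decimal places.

Cumulative price-level factor: (1+3.15%)^3 ≈ 1.0975080059.
The nominal amount required is £311,859 scaled up by that factor.

£342,267.75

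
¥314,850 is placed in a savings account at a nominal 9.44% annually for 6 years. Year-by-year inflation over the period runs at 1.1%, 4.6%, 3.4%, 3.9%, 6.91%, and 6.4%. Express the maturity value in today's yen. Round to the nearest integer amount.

Nominal value at maturity: ¥314,850 × (1 + 9.44%)^6 ≈ ¥540,954.
Price-level factor over 6 years: 1.011 × 1.046 × 1.034 × 1.039 × 1.0691 × 1.064 ≈ 1.2923462410.
Dividing the nominal maturity value by the price-level factor gives the value in today's money.

¥418,583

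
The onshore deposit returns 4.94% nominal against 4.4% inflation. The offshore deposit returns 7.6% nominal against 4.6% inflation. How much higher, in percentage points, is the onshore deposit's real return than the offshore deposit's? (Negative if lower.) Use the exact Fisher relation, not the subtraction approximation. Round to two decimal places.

-2.35

The onshore deposit real return: 1.0494/1.044 − 1 = 0.517%.
The offshore deposit real return: 1.076/1.046 − 1 = 2.868%.
Difference: 0.517 − 2.868 = -2.351 pp.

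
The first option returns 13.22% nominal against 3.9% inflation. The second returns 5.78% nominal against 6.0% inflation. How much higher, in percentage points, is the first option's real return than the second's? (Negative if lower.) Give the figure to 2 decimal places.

The first option real return: 1.1322/1.039 − 1 = 8.970%.
The second real return: 1.0578/1.060 − 1 = -0.208%.
Difference: 8.970 − (-0.208) = 9.178 pp.

9.18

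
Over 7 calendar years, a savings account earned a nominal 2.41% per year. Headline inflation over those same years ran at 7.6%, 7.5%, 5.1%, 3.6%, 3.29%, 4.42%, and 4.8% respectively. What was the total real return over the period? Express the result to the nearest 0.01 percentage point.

Cumulative inflation factor: 1.076 × 1.075 × 1.051 × 1.036 × 1.0329 × 1.0442 × 1.048 ≈ 1.42360.
Nominal growth factor: 1.18140. Real growth factor = 1.18140 / 1.42360 ≈ 0.82987.
Total real return ≈ -17.0130%.

-17.01%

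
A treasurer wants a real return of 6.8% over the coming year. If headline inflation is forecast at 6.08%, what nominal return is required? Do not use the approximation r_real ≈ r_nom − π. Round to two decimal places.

By the Fisher equation, 1 + r_nom = (1 + 6.8%)(1 + 6.08%) = 1.068 × 1.0608 = 1.1329344.
So r_nom = 13.29344%.

13.29%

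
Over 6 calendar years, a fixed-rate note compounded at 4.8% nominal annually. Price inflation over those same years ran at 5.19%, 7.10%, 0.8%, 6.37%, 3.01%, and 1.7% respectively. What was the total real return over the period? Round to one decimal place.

4.7%

Cumulative inflation factor: 1.0519 × 1.0710 × 1.008 × 1.0637 × 1.0301 × 1.017 ≈ 1.26545.
Nominal growth factor: 1.32485. Real growth factor = 1.32485 / 1.26545 ≈ 1.04694.
Total real return ≈ 4.6945%.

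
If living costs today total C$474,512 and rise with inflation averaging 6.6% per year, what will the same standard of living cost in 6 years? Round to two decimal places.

C$696,290.43

Cumulative price-level factor: (1+6.6%)^6 ≈ 1.4673821377.
Multiplying C$474,512 by the price-level factor gives the future nominal sum.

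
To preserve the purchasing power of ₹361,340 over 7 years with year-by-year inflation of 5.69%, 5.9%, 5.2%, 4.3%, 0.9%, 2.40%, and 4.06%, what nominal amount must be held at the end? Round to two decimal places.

₹477,112.61

Cumulative price-level factor: 1.0569 × 1.059 × 1.052 × 1.043 × 1.009 × 1.0240 × 1.0406 ≈ 1.3203979783.
The nominal amount required is ₹361,340 scaled up by that factor.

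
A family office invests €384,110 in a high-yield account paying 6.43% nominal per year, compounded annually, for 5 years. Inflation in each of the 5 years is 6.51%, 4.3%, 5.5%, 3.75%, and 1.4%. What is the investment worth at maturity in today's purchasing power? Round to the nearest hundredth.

Nominal value at maturity: €384,110 × (1 + 6.43%)^5 ≈ €524,536.75.
Price-level factor over 5 years: 1.0651 × 1.043 × 1.055 × 1.0375 × 1.014 ≈ 1.2329719971.
Dividing the nominal maturity value by the price-level factor gives the value in today's money.

€425,424.71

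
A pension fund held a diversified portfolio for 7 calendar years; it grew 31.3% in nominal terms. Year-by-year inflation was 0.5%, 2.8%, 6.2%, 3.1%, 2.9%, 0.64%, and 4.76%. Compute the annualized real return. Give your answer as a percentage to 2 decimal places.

Cumulative inflation factor: 1.005 × 1.028 × 1.062 × 1.031 × 1.029 × 1.0064 × 1.0476 ≈ 1.22722.
Nominal growth factor: 1.31300. Real growth factor = 1.31300 / 1.22722 ≈ 1.06989.
Annualized: 1.06989^(1/7) − 1 ≈ 0.00970.

0.97%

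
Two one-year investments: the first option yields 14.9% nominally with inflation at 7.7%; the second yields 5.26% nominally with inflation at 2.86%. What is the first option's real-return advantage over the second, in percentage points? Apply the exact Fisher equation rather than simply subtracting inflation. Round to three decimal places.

The first option real return: 1.149/1.077 − 1 = 6.6852%.
The second real return: 1.0526/1.0286 − 1 = 2.3333%.
Difference: 6.6852 − 2.3333 = 4.3519 pp.

4.352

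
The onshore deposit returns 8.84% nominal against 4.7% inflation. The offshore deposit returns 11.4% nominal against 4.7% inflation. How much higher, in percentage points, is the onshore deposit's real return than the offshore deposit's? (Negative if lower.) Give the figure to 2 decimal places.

-2.45

The onshore deposit real return: 1.0884/1.047 − 1 = 3.954%.
The offshore deposit real return: 1.114/1.047 − 1 = 6.399%.
Difference: 3.954 − 6.399 = -2.445 pp.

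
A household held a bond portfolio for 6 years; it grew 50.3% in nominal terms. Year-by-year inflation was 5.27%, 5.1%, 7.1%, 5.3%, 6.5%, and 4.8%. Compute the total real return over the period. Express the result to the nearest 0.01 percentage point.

7.93%

Cumulative inflation factor: 1.0527 × 1.051 × 1.071 × 1.053 × 1.065 × 1.048 ≈ 1.39263.
Nominal growth factor: 1.50300. Real growth factor = 1.50300 / 1.39263 ≈ 1.07925.
Total real return ≈ 7.9252%.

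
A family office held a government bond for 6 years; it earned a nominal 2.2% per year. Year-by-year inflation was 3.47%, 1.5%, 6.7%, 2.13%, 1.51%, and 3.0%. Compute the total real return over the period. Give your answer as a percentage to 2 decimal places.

-4.77%

Cumulative inflation factor: 1.0347 × 1.015 × 1.067 × 1.0213 × 1.0151 × 1.030 ≈ 1.19659.
Nominal growth factor: 1.13948. Real growth factor = 1.13948 / 1.19659 ≈ 0.95227.
Total real return ≈ -4.7728%.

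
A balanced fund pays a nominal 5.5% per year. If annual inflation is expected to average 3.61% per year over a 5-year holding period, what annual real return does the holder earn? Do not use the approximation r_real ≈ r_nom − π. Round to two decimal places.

With constant rates the annual real return is the same each year: (1+5.5%)/(1+3.61%) − 1 = 0.01824.

1.82%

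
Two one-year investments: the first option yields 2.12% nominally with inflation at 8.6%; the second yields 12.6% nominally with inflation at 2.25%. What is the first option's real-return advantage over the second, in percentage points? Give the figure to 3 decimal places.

-16.089

The first option real return: 1.0212/1.086 − 1 = -5.9669%.
The second real return: 1.126/1.0225 − 1 = 10.1222%.
Difference: -5.9669 − 10.1222 = -16.0891 pp.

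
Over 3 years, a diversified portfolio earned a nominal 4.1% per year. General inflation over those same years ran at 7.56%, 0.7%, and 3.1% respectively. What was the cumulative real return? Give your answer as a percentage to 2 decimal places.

Cumulative inflation factor: 1.0756 × 1.007 × 1.031 ≈ 1.11671.
Nominal growth factor: 1.12811. Real growth factor = 1.12811 / 1.11671 ≈ 1.01021.
Total real return ≈ 1.0214%.

1.02%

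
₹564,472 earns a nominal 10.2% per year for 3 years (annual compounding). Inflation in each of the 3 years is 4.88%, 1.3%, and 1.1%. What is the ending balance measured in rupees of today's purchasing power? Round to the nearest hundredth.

₹703,289.13

Nominal value at maturity: ₹564,472 × (1 + 10.2%)^3 ≈ ₹755,417.75.
Price-level factor over 3 years: 1.0488 × 1.013 × 1.011 = 1.0741211784.
Dividing the nominal maturity value by the price-level factor gives the value in today's money.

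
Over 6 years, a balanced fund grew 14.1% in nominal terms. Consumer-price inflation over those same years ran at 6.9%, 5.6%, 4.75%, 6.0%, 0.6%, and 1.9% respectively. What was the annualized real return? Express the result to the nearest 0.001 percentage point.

-1.960%

Cumulative inflation factor: 1.069 × 1.056 × 1.0475 × 1.060 × 1.006 × 1.019 ≈ 1.28491.
Nominal growth factor: 1.14100. Real growth factor = 1.14100 / 1.28491 ≈ 0.88800.
Annualized: 0.88800^(1/6) − 1 ≈ -0.01960.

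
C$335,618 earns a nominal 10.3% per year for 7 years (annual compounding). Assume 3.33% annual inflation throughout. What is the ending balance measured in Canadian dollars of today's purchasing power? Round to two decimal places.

Nominal value at maturity: C$335,618 × (1 + 10.3%)^7 ≈ C$666,613.08.
Price-level factor over 7 years: (1 + 3.33%)^7 ≈ 1.2577230081.
The maturity value deflated by that factor is the answer in today's purchasing power.

C$530,015.81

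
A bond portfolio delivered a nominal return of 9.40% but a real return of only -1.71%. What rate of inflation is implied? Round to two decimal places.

11.30%

From (1+r_nom) = (1+r_real)(1+π), we get 1+π = (1 + 9.40%)/(1 − 1.71%) = 1.0940/0.9829 ≈ 1.11303.
So π ≈ 11.3033%.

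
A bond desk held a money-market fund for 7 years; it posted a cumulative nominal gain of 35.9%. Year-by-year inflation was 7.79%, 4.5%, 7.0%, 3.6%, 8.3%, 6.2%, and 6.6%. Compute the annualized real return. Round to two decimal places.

-1.69%

Cumulative inflation factor: 1.0779 × 1.045 × 1.070 × 1.036 × 1.083 × 1.062 × 1.066 ≈ 1.53091.
Nominal growth factor: 1.35900. Real growth factor = 1.35900 / 1.53091 ≈ 0.88771.
Annualized: 0.88771^(1/7) − 1 ≈ -0.01687.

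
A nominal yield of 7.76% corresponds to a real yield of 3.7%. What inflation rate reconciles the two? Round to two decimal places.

From (1+r_nom) = (1+r_real)(1+π), we get 1+π = (1 + 7.76%)/(1 + 3.7%) = 1.0776/1.037 ≈ 1.03915.
So π ≈ 3.9151%.

3.92%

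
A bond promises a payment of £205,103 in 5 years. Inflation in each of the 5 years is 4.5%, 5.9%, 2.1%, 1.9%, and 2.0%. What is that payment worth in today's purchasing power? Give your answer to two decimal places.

£174,646.41

Price-level factor over 5 years: 1.045 × 1.059 × 1.021 × 1.019 × 1.020 ≈ 1.1743900105.
Purchasing power today: £205,103 divided by that factor.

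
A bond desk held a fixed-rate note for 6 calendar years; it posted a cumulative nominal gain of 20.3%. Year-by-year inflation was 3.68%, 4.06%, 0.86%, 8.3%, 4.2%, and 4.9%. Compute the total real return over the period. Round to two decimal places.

Cumulative inflation factor: 1.0368 × 1.0406 × 1.0086 × 1.083 × 1.042 × 1.049 ≈ 1.28816.
Nominal growth factor: 1.20300. Real growth factor = 1.20300 / 1.28816 ≈ 0.93389.
Total real return ≈ -6.6109%.

-6.61%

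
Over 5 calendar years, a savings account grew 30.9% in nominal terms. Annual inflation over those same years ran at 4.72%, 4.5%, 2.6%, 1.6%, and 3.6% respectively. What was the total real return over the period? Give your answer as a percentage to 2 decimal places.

Cumulative inflation factor: 1.0472 × 1.045 × 1.026 × 1.016 × 1.036 ≈ 1.18181.
Nominal growth factor: 1.30900. Real growth factor = 1.30900 / 1.18181 ≈ 1.10763.
Total real return ≈ 10.7625%.

10.76%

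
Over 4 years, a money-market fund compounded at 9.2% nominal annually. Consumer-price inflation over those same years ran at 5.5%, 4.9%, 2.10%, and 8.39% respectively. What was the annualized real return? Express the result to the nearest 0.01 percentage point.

Cumulative inflation factor: 1.055 × 1.049 × 1.0210 × 1.0839 ≈ 1.22474.
Nominal growth factor: 1.42197. Real growth factor = 1.42197 / 1.22474 ≈ 1.16104.
Annualized: 1.16104^(1/4) − 1 ≈ 0.03803.

3.80%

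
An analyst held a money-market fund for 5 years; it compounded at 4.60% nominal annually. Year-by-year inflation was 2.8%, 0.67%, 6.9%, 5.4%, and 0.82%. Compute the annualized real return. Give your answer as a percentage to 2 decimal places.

Cumulative inflation factor: 1.028 × 1.0067 × 1.069 × 1.054 × 1.0082 ≈ 1.17560.
Nominal growth factor: 1.25216. Real growth factor = 1.25216 / 1.17560 ≈ 1.06512.
Annualized: 1.06512^(1/5) − 1 ≈ 0.01270.

1.27%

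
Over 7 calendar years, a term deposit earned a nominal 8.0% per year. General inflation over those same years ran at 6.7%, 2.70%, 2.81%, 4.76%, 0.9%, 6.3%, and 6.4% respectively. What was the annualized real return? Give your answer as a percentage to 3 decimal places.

Cumulative inflation factor: 1.067 × 1.0270 × 1.0281 × 1.0476 × 1.009 × 1.063 × 1.064 ≈ 1.34689.
Nominal growth factor: 1.71382. Real growth factor = 1.71382 / 1.34689 ≈ 1.27243.
Annualized: 1.27243^(1/7) − 1 ≈ 0.03502.

3.502%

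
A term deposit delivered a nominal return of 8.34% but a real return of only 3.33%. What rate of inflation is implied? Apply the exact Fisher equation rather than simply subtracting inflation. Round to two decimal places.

4.85%

From (1+r_nom) = (1+r_real)(1+π), we get 1+π = (1 + 8.34%)/(1 + 3.33%) = 1.0834/1.0333 ≈ 1.04849.
So π ≈ 4.8485%.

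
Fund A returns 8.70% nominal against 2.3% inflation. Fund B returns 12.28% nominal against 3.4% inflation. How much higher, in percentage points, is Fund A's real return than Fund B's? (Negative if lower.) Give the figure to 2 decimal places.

Fund A real return: 1.0870/1.023 − 1 = 6.256%.
Fund B real return: 1.1228/1.034 − 1 = 8.588%.
Difference: 6.256 − 8.588 = -2.332 pp.

-2.33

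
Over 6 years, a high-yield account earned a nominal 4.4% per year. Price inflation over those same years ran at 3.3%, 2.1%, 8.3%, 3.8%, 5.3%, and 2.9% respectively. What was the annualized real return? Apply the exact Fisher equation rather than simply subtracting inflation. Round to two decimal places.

0.13%

Cumulative inflation factor: 1.033 × 1.021 × 1.083 × 1.038 × 1.053 × 1.029 ≈ 1.28468.
Nominal growth factor: 1.29480. Real growth factor = 1.29480 / 1.28468 ≈ 1.00788.
Annualized: 1.00788^(1/6) − 1 ≈ 0.00131.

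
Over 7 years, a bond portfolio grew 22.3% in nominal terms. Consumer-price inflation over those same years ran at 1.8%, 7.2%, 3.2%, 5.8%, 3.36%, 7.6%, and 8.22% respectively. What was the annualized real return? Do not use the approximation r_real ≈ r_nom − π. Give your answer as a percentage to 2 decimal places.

Cumulative inflation factor: 1.018 × 1.072 × 1.032 × 1.058 × 1.0336 × 1.076 × 1.0822 ≈ 1.43410.
Nominal growth factor: 1.22300. Real growth factor = 1.22300 / 1.43410 ≈ 0.85280.
Annualized: 0.85280^(1/7) − 1 ≈ -0.02249.

-2.25%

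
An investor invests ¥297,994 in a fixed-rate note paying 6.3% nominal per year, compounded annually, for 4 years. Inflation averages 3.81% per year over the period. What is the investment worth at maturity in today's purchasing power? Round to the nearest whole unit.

Nominal value at maturity: ¥297,994 × (1 + 6.3%)^4 ≈ ¥380,488.
Price-level factor over 4 years: (1 + 3.81%)^4 ≈ 1.1613329925.
The maturity value deflated by that factor is the answer in today's purchasing power.

¥327,630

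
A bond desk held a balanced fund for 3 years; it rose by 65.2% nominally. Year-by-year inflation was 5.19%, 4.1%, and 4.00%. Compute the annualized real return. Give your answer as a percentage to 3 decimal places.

Cumulative inflation factor: 1.0519 × 1.041 × 1.0400 ≈ 1.13883.
Nominal growth factor: 1.65200. Real growth factor = 1.65200 / 1.13883 ≈ 1.45061.
Annualized: 1.45061^(1/3) − 1 ≈ 0.13201.

13.201%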